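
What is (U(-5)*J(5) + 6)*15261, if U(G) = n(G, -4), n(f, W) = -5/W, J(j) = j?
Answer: 747789/4 ≈ 1.8695e+5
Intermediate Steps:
U(G) = 5/4 (U(G) = -5/(-4) = -5*(-¼) = 5/4)
(U(-5)*J(5) + 6)*15261 = ((5/4)*5 + 6)*15261 = (25/4 + 6)*15261 = (49/4)*15261 = 747789/4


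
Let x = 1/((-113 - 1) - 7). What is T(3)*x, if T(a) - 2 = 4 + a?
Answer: -9/121 ≈ -0.074380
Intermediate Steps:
T(a) = 6 + a (T(a) = 2 + (4 + a) = 6 + a)
x = -1/121 (x = 1/(-114 - 7) = 1/(-121) = -1/121 ≈ -0.0082645)
T(3)*x = (6 + 3)*(-1/121) = 9*(-1/121) = -9/121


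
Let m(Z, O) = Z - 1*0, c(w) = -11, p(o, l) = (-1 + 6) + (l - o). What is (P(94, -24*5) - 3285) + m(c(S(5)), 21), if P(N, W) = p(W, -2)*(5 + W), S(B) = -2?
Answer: -17441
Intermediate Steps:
p(o, l) = 5 + l - o (p(o, l) = 5 + (l - o) = 5 + l - o)
m(Z, O) = Z (m(Z, O) = Z + 0 = Z)
P(N, W) = (3 - W)*(5 + W) (P(N, W) = (5 - 2 - W)*(5 + W) = (3 - W)*(5 + W))
(P(94, -24*5) - 3285) + m(c(S(5)), 21) = (-(-3 - 24*5)*(5 - 24*5) - 3285) - 11 = (-(-3 - 120)*(5 - 120) - 3285) - 11 = (-1*(-123)*(-115) - 3285) - 11 = (-14145 - 3285) - 11 = -17430 - 11 = -17441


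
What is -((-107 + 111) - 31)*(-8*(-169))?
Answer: 36504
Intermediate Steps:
-((-107 + 111) - 31)*(-8*(-169)) = -(4 - 31)*1352 = -(-27)*1352 = -1*(-36504) = 36504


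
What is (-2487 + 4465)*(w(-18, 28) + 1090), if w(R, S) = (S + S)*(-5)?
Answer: 1602180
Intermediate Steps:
w(R, S) = -10*S (w(R, S) = (2*S)*(-5) = -10*S)
(-2487 + 4465)*(w(-18, 28) + 1090) = (-2487 + 4465)*(-10*28 + 1090) = 1978*(-280 + 1090) = 1978*810 = 1602180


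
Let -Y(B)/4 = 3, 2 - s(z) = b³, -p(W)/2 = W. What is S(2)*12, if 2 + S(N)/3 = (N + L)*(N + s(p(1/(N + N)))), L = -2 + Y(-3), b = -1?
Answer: -2232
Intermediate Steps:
p(W) = -2*W
s(z) = 3 (s(z) = 2 - 1*(-1)³ = 2 - 1*(-1) = 2 + 1 = 3)
Y(B) = -12 (Y(B) = -4*3 = -12)
L = -14 (L = -2 - 12 = -14)
S(N) = -6 + 3*(-14 + N)*(3 + N) (S(N) = -6 + 3*((N - 14)*(N + 3)) = -6 + 3*((-14 + N)*(3 + N)) = -6 + 3*(-14 + N)*(3 + N))
S(2)*12 = (-132 - 33*2 + 3*2²)*12 = (-132 - 66 + 3*4)*12 = (-132 - 66 + 12)*12 = -186*12 = -2232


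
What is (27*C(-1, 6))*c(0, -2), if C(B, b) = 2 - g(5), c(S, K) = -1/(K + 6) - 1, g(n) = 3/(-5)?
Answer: -351/4 ≈ -87.750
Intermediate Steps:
g(n) = -⅗ (g(n) = 3*(-⅕) = -⅗)
c(S, K) = -1 - 1/(6 + K) (c(S, K) = -1/(6 + K) - 1 = -1 - 1/(6 + K))
C(B, b) = 13/5 (C(B, b) = 2 - 1*(-⅗) = 2 + ⅗ = 13/5)
(27*C(-1, 6))*c(0, -2) = (27*(13/5))*((-7 - 1*(-2))/(6 - 2)) = 351*((-7 + 2)/4)/5 = 351*((¼)*(-5))/5 = (351/5)*(-5/4) = -351/4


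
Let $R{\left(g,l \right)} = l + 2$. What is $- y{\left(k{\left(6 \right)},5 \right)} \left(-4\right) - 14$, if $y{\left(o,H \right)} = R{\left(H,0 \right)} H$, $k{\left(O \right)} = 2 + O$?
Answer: $26$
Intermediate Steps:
$R{\left(g,l \right)} = 2 + l$
$y{\left(o,H \right)} = 2 H$ ($y{\left(o,H \right)} = \left(2 + 0\right) H = 2 H$)
$- y{\left(k{\left(6 \right)},5 \right)} \left(-4\right) - 14 = - 2 \cdot 5 \left(-4\right) - 14 = \left(-1\right) 10 \left(-4\right) - 14 = \left(-10\right) \left(-4\right) - 14 = 40 - 14 = 26$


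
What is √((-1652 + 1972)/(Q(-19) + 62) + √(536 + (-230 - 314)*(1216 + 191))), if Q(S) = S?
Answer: √(13760 + 3698*I*√191218)/43 ≈ 21.001 + 20.823*I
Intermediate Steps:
√((-1652 + 1972)/(Q(-19) + 62) + √(536 + (-230 - 314)*(1216 + 191))) = √((-1652 + 1972)/(-19 + 62) + √(536 + (-230 - 314)*(1216 + 191))) = √(320/43 + √(536 - 544*1407)) = √(320*(1/43) + √(536 - 765408)) = √(320/43 + √(-764872)) = √(320/43 + 2*I*√191218)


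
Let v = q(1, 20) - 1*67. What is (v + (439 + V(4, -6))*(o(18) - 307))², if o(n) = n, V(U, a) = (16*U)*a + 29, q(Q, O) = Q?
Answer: 592532964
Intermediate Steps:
V(U, a) = 29 + 16*U*a (V(U, a) = 16*U*a + 29 = 29 + 16*U*a)
v = -66 (v = 1 - 1*67 = 1 - 67 = -66)
(v + (439 + V(4, -6))*(o(18) - 307))² = (-66 + (439 + (29 + 16*4*(-6)))*(18 - 307))² = (-66 + (439 + (29 - 384))*(-289))² = (-66 + (439 - 355)*(-289))² = (-66 + 84*(-289))² = (-66 - 24276)² = (-24342)² = 592532964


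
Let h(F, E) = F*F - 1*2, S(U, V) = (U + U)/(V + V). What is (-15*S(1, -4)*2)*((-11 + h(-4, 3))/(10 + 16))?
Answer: 45/52 ≈ 0.86539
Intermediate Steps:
S(U, V) = U/V (S(U, V) = (2*U)/((2*V)) = (2*U)*(1/(2*V)) = U/V)
h(F, E) = -2 + F**2 (h(F, E) = F**2 - 2 = -2 + F**2)
(-15*S(1, -4)*2)*((-11 + h(-4, 3))/(10 + 16)) = (-15*1/(-4)*2)*((-11 + (-2 + (-4)**2))/(10 + 16)) = (-15*1*(-1/4)*2)*((-11 + (-2 + 16))/26) = (-(-15)*2/4)*((-11 + 14)*(1/26)) = (-15*(-1/2))*(3*(1/26)) = (15/2)*(3/26) = 45/52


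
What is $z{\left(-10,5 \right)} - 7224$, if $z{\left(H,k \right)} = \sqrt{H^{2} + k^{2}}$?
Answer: $-7224 + 5 \sqrt{5} \approx -7212.8$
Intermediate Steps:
$z{\left(-10,5 \right)} - 7224 = \sqrt{\left(-10\right)^{2} + 5^{2}} - 7224 = \sqrt{100 + 25} - 7224 = \sqrt{125} - 7224 = 5 \sqrt{5} - 7224 = -7224 + 5 \sqrt{5}$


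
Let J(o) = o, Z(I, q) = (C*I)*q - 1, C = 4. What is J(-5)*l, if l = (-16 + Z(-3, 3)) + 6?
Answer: 235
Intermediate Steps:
Z(I, q) = -1 + 4*I*q (Z(I, q) = (4*I)*q - 1 = 4*I*q - 1 = -1 + 4*I*q)
l = -47 (l = (-16 + (-1 + 4*(-3)*3)) + 6 = (-16 + (-1 - 36)) + 6 = (-16 - 37) + 6 = -53 + 6 = -47)
J(-5)*l = -5*(-47) = 235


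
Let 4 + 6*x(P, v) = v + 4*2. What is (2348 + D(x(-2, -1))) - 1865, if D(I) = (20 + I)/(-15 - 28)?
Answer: 41497/86 ≈ 482.52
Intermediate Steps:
x(P, v) = ⅔ + v/6 (x(P, v) = -⅔ + (v + 4*2)/6 = -⅔ + (v + 8)/6 = -⅔ + (8 + v)/6 = -⅔ + (4/3 + v/6) = ⅔ + v/6)
D(I) = -20/43 - I/43 (D(I) = (20 + I)/(-43) = (20 + I)*(-1/43) = -20/43 - I/43)
(2348 + D(x(-2, -1))) - 1865 = (2348 + (-20/43 - (⅔ + (⅙)*(-1))/43)) - 1865 = (2348 + (-20/43 - (⅔ - ⅙)/43)) - 1865 = (2348 + (-20/43 - 1/43*½)) - 1865 = (2348 + (-20/43 - 1/86)) - 1865 = (2348 - 41/86) - 1865 = 201887/86 - 1865 = 41497/86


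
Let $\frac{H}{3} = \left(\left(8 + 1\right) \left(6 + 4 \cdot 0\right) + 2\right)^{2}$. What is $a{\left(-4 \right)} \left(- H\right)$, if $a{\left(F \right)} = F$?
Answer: $37632$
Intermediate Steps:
$H = 9408$ ($H = 3 \left(\left(8 + 1\right) \left(6 + 4 \cdot 0\right) + 2\right)^{2} = 3 \left(9 \left(6 + 0\right) + 2\right)^{2} = 3 \left(9 \cdot 6 + 2\right)^{2} = 3 \left(54 + 2\right)^{2} = 3 \cdot 56^{2} = 3 \cdot 3136 = 9408$)
$a{\left(-4 \right)} \left(- H\right) = - 4 \left(\left(-1\right) 9408\right) = \left(-4\right) \left(-9408\right) = 37632$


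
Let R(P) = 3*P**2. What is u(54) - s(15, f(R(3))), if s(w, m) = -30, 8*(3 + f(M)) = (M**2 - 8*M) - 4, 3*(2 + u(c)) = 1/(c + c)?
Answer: 9073/324 ≈ 28.003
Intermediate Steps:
u(c) = -2 + 1/(6*c) (u(c) = -2 + 1/(3*(c + c)) = -2 + 1/(3*((2*c))) = -2 + (1/(2*c))/3 = -2 + 1/(6*c))
f(M) = -7/2 - M + M**2/8 (f(M) = -3 + ((M**2 - 8*M) - 4)/8 = -3 + (-4 + M**2 - 8*M)/8 = -3 + (-1/2 - M + M**2/8) = -7/2 - M + M**2/8)
u(54) - s(15, f(R(3))) = (-2 + (1/6)/54) - 1*(-30) = (-2 + (1/6)*(1/54)) + 30 = (-2 + 1/324) + 30 = -647/324 + 30 = 9073/324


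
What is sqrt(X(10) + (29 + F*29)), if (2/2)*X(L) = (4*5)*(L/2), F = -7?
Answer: I*sqrt(74) ≈ 8.6023*I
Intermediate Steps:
X(L) = 10*L (X(L) = (4*5)*(L/2) = 20*(L*(1/2)) = 20*(L/2) = 10*L)
sqrt(X(10) + (29 + F*29)) = sqrt(10*10 + (29 - 7*29)) = sqrt(100 + (29 - 203)) = sqrt(100 - 174) = sqrt(-74) = I*sqrt(74)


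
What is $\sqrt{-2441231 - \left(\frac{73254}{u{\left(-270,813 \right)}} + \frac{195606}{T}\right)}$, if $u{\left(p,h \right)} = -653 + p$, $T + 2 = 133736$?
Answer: $\frac{i \sqrt{1033188557269138641878}}{20572747} \approx 1562.4 i$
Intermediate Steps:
$T = 133734$ ($T = -2 + 133736 = 133734$)
$\sqrt{-2441231 - \left(\frac{73254}{u{\left(-270,813 \right)}} + \frac{195606}{T}\right)} = \sqrt{-2441231 - \left(\frac{32601}{22289} + \frac{73254}{-653 - 270}\right)} = \sqrt{-2441231 - \left(\frac{32601}{22289} + \frac{73254}{-923}\right)} = \sqrt{-2441231 - - \frac{1602667683}{20572747}} = \sqrt{-2441231 + \left(- \frac{32601}{22289} + \frac{73254}{923}\right)} = \sqrt{-2441231 + \frac{1602667683}{20572747}} = \sqrt{- \frac{50221225063874}{20572747}} = \frac{i \sqrt{1033188557269138641878}}{20572747}$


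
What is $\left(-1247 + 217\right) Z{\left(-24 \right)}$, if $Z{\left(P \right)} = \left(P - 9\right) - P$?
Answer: $9270$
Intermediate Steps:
$Z{\left(P \right)} = -9$ ($Z{\left(P \right)} = \left(P - 9\right) - P = \left(-9 + P\right) - P = -9$)
$\left(-1247 + 217\right) Z{\left(-24 \right)} = \left(-1247 + 217\right) \left(-9\right) = \left(-1030\right) \left(-9\right) = 9270$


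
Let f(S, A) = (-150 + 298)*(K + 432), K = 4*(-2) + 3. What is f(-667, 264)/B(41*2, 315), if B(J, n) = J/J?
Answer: 63196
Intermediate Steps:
K = -5 (K = -8 + 3 = -5)
f(S, A) = 63196 (f(S, A) = (-150 + 298)*(-5 + 432) = 148*427 = 63196)
B(J, n) = 1
f(-667, 264)/B(41*2, 315) = 63196/1 = 63196*1 = 63196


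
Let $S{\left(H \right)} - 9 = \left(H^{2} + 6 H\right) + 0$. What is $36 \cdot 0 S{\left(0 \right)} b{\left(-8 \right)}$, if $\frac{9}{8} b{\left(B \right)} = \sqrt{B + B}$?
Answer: $0$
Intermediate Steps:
$b{\left(B \right)} = \frac{8 \sqrt{2} \sqrt{B}}{9}$ ($b{\left(B \right)} = \frac{8 \sqrt{B + B}}{9} = \frac{8 \sqrt{2 B}}{9} = \frac{8 \sqrt{2} \sqrt{B}}{9}$)
$S{\left(H \right)} = 9 + H^{2} + 6 H$ ($S{\left(H \right)} = 9 + \left(\left(H^{2} + 6 H\right) + 0\right) = 9 + \left(H^{2} + 6 H\right) = 9 + H^{2} + 6 H$)
$36 \cdot 0 S{\left(0 \right)} b{\left(-8 \right)} = 36 \cdot 0 \left(9 + 0^{2} + 6 \cdot 0\right) \frac{8 \sqrt{2} \sqrt{-8}}{9} = 36 \cdot 0 \left(9 + 0 + 0\right) \frac{8 \sqrt{2} \cdot 2 i \sqrt{2}}{9} = 36 \cdot 0 \cdot 9 \frac{32 i}{9} = 36 \cdot 0 \frac{32 i}{9} = 0 \frac{32 i}{9} = 0$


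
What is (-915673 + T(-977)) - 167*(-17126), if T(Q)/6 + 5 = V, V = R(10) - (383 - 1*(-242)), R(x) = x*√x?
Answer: 1940589 + 60*√10 ≈ 1.9408e+6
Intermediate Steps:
R(x) = x^(3/2)
V = -625 + 10*√10 (V = 10^(3/2) - (383 - 1*(-242)) = 10*√10 - (383 + 242) = 10*√10 - 1*625 = 10*√10 - 625 = -625 + 10*√10 ≈ -593.38)
T(Q) = -3780 + 60*√10 (T(Q) = -30 + 6*(-625 + 10*√10) = -30 + (-3750 + 60*√10) = -3780 + 60*√10)
(-915673 + T(-977)) - 167*(-17126) = (-915673 + (-3780 + 60*√10)) - 167*(-17126) = (-919453 + 60*√10) + 2860042 = 1940589 + 60*√10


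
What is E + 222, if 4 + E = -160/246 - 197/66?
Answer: 193357/902 ≈ 214.36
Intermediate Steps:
E = -6887/902 (E = -4 + (-160/246 - 197/66) = -4 + (-160*1/246 - 197*1/66) = -4 + (-80/123 - 197/66) = -4 - 3279/902 = -6887/902 ≈ -7.6353)
E + 222 = -6887/902 + 222 = 193357/902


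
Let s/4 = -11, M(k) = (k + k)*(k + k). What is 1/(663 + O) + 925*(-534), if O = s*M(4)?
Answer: -1063474351/2153 ≈ -4.9395e+5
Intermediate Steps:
M(k) = 4*k**2 (M(k) = (2*k)*(2*k) = 4*k**2)
s = -44 (s = 4*(-11) = -44)
O = -2816 (O = -176*4**2 = -176*16 = -44*64 = -2816)
1/(663 + O) + 925*(-534) = 1/(663 - 2816) + 925*(-534) = 1/(-2153) - 493950 = -1/2153 - 493950 = -1063474351/2153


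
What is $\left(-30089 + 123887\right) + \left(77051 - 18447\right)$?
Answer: $152402$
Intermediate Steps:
$\left(-30089 + 123887\right) + \left(77051 - 18447\right) = 93798 + \left(77051 - 18447\right) = 93798 + 58604 = 152402$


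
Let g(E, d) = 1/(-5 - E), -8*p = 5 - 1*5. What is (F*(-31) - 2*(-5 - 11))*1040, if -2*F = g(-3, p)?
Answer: 25220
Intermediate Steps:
p = 0 (p = -(5 - 1*5)/8 = -(5 - 5)/8 = -1/8*0 = 0)
F = 1/4 (F = -(-1)/(2*(5 - 3)) = -(-1)/(2*2) = -1/2*(-1/2) = 1/4 ≈ 0.25000)
(F*(-31) - 2*(-5 - 11))*1040 = ((1/4)*(-31) - 2*(-5 - 11))*1040 = (-31/4 - 2*(-16))*1040 = (-31/4 + 32)*1040 = (97/4)*1040 = 25220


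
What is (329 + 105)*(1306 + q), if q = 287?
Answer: 691362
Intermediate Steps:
(329 + 105)*(1306 + q) = (329 + 105)*(1306 + 287) = 434*1593 = 691362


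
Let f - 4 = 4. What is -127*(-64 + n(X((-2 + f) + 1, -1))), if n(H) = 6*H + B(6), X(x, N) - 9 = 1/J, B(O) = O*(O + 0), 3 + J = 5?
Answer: -3683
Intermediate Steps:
f = 8 (f = 4 + 4 = 8)
J = 2 (J = -3 + 5 = 2)
B(O) = O**2 (B(O) = O*O = O**2)
X(x, N) = 19/2 (X(x, N) = 9 + 1/2 = 19/2)
n(H) = 36 + 6*H (n(H) = 6*H + 6**2 = 6*H + 36 = 36 + 6*H)
-127*(-64 + n(X((-2 + f) + 1, -1))) = -127*(-64 + (36 + 6*(19/2))) = -127*(-64 + (36 + 57)) = -127*(-64 + 93) = -127*29 = -3683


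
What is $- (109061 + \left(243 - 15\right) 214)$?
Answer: $-157853$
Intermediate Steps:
$- (109061 + \left(243 - 15\right) 214) = - (109061 + 228 \cdot 214) = - (109061 + 48792) = \left(-1\right) 157853 = -157853$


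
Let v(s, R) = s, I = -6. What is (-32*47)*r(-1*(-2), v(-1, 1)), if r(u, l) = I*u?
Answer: 18048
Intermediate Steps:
r(u, l) = -6*u
(-32*47)*r(-1*(-2), v(-1, 1)) = (-32*47)*(-(-6)*(-2)) = -(-9024)*2 = -1504*(-12) = 18048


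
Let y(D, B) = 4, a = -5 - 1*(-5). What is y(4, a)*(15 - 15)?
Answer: 0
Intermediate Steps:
a = 0 (a = -5 + 5 = 0)
y(4, a)*(15 - 15) = 4*(15 - 15) = 4*0 = 0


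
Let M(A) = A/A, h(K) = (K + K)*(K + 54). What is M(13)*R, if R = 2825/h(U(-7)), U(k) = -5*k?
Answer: 565/1246 ≈ 0.45345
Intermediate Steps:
h(K) = 2*K*(54 + K) (h(K) = (2*K)*(54 + K) = 2*K*(54 + K))
M(A) = 1
R = 565/1246 (R = 2825/((2*(-5*(-7))*(54 - 5*(-7)))) = 2825/((2*35*(54 + 35))) = 2825/((2*35*89)) = 2825/6230 = 2825*(1/6230) = 565/1246 ≈ 0.45345)
M(13)*R = 1*(565/1246) = 565/1246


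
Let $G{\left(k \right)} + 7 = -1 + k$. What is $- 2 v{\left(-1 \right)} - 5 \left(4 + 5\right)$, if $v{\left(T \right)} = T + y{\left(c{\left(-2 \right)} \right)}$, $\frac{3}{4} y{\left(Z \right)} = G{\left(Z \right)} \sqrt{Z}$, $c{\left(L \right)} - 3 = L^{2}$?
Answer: $-43 + \frac{8 \sqrt{7}}{3} \approx -35.945$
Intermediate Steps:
$c{\left(L \right)} = 3 + L^{2}$
$G{\left(k \right)} = -8 + k$ ($G{\left(k \right)} = -7 + \left(-1 + k\right) = -8 + k$)
$y{\left(Z \right)} = \frac{4 \sqrt{Z} \left(-8 + Z\right)}{3}$ ($y{\left(Z \right)} = \frac{4 \left(-8 + Z\right) \sqrt{Z}}{3} = \frac{4 \sqrt{Z} \left(-8 + Z\right)}{3}$)
$v{\left(T \right)} = T - \frac{4 \sqrt{7}}{3}$ ($v{\left(T \right)} = T + \frac{4 \sqrt{3 + \left(-2\right)^{2}} \left(-8 + \left(3 + \left(-2\right)^{2}\right)\right)}{3} = T + \frac{4 \sqrt{3 + 4} \left(-8 + \left(3 + 4\right)\right)}{3} = T + \frac{4 \sqrt{7} \left(-8 + 7\right)}{3} = T + \frac{4}{3} \sqrt{7} \left(-1\right) = T - \frac{4 \sqrt{7}}{3}$)
$- 2 v{\left(-1 \right)} - 5 \left(4 + 5\right) = - 2 \left(-1 - \frac{4 \sqrt{7}}{3}\right) - 5 \left(4 + 5\right) = \left(2 + \frac{8 \sqrt{7}}{3}\right) - 45 = -43 + \frac{8 \sqrt{7}}{3}$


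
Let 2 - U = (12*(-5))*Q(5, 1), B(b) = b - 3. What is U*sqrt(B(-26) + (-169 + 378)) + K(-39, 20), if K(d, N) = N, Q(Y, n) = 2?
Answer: 20 + 732*sqrt(5) ≈ 1656.8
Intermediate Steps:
B(b) = -3 + b
U = 122 (U = 2 - 12*(-5)*2 = 2 - (-60)*2 = 2 - 1*(-120) = 2 + 120 = 122)
U*sqrt(B(-26) + (-169 + 378)) + K(-39, 20) = 122*sqrt((-3 - 26) + (-169 + 378)) + 20 = 122*sqrt(-29 + 209) + 20 = 122*sqrt(180) + 20 = 122*(6*sqrt(5)) + 20 = 732*sqrt(5) + 20 = 20 + 732*sqrt(5)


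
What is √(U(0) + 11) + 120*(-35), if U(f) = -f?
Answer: -4200 + √11 ≈ -4196.7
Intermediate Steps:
√(U(0) + 11) + 120*(-35) = √(-1*0 + 11) + 120*(-35) = √(0 + 11) - 4200 = √11 - 4200 = -4200 + √11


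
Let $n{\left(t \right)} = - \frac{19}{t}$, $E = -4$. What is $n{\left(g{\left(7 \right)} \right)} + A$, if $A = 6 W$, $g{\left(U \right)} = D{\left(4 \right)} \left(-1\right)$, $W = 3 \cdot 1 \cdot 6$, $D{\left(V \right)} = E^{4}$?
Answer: $\frac{27667}{256} \approx 108.07$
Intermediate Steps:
$D{\left(V \right)} = 256$ ($D{\left(V \right)} = \left(-4\right)^{4} = 256$)
$W = 18$ ($W = 3 \cdot 6 = 18$)
$g{\left(U \right)} = -256$ ($g{\left(U \right)} = 256 \left(-1\right) = -256$)
$A = 108$ ($A = 6 \cdot 18 = 108$)
$n{\left(g{\left(7 \right)} \right)} + A = - \frac{19}{-256} + 108 = \left(-19\right) \left(- \frac{1}{256}\right) + 108 = \frac{19}{256} + 108 = \frac{27667}{256}$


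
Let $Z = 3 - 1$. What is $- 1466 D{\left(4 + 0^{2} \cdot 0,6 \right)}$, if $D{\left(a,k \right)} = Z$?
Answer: $-2932$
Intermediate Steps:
$Z = 2$ ($Z = 3 - 1 = 2$)
$D{\left(a,k \right)} = 2$
$- 1466 D{\left(4 + 0^{2} \cdot 0,6 \right)} = \left(-1466\right) 2 = -2932$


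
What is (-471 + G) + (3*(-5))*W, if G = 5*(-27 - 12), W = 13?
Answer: -861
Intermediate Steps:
G = -195 (G = 5*(-39) = -195)
(-471 + G) + (3*(-5))*W = (-471 - 195) + (3*(-5))*13 = -666 - 15*13 = -666 - 195 = -861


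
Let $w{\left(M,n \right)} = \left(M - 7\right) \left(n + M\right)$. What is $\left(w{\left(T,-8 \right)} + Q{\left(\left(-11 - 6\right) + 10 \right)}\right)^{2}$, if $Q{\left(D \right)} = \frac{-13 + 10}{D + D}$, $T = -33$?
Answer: $\frac{527299369}{196} \approx 2.6903 \cdot 10^{6}$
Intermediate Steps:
$w{\left(M,n \right)} = \left(-7 + M\right) \left(M + n\right)$
$Q{\left(D \right)} = - \frac{3}{2 D}$
$\left(w{\left(T,-8 \right)} + Q{\left(\left(-11 - 6\right) + 10 \right)}\right)^{2} = \left(\left(\left(-33\right)^{2} - -231 - -56 - -264\right) - \frac{3}{2 \left(\left(-11 - 6\right) + 10\right)}\right)^{2} = \left(\left(1089 + 231 + 56 + 264\right) - \frac{3}{2 \left(-17 + 10\right)}\right)^{2} = \left(1640 - \frac{3}{2 \left(-7\right)}\right)^{2} = \left(1640 - - \frac{3}{14}\right)^{2} = \left(1640 + \frac{3}{14}\right)^{2} = \left(\frac{22963}{14}\right)^{2} = \frac{527299369}{196}$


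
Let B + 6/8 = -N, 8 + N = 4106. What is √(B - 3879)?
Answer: I*√31911/2 ≈ 89.318*I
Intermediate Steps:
N = 4098 (N = -8 + 4106 = 4098)
B = -16395/4 (B = -¾ - 1*4098 = -¾ - 4098 = -16395/4 ≈ -4098.8)
√(B - 3879) = √(-16395/4 - 3879) = √(-31911/4) = I*√31911/2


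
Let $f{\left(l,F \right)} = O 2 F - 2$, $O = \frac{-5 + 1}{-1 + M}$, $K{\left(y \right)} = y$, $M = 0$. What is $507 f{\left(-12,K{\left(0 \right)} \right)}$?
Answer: $-1014$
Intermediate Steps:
$O = 4$ ($O = \frac{-5 + 1}{-1 + 0} = - \frac{4}{-1} = \left(-4\right) \left(-1\right) = 4$)
$f{\left(l,F \right)} = -2 + 8 F$ ($f{\left(l,F \right)} = 4 \cdot 2 F - 2 = 8 F - 2 = -2 + 8 F$)
$507 f{\left(-12,K{\left(0 \right)} \right)} = 507 \left(-2 + 8 \cdot 0\right) = 507 \left(-2 + 0\right) = 507 \left(-2\right) = -1014$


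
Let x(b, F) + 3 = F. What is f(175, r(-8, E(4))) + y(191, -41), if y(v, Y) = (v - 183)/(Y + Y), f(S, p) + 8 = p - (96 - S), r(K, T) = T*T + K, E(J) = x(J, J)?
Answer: 2620/41 ≈ 63.902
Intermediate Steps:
x(b, F) = -3 + F
E(J) = -3 + J
r(K, T) = K + T**2 (r(K, T) = T**2 + K = K + T**2)
f(S, p) = -104 + S + p (f(S, p) = -8 + (p - (96 - S)) = -8 + (p + (-96 + S)) = -8 + (-96 + S + p) = -104 + S + p)
y(v, Y) = (-183 + v)/(2*Y) (y(v, Y) = (-183 + v)/((2*Y)) = (-183 + v)*(1/(2*Y)) = (-183 + v)/(2*Y))
f(175, r(-8, E(4))) + y(191, -41) = (-104 + 175 + (-8 + (-3 + 4)**2)) + (1/2)*(-183 + 191)/(-41) = (-104 + 175 + (-8 + 1**2)) + (1/2)*(-1/41)*8 = (-104 + 175 + (-8 + 1)) - 4/41 = (-104 + 175 - 7) - 4/41 = 64 - 4/41 = 2620/41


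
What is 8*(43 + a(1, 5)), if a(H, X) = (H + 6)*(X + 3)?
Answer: 792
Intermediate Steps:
a(H, X) = (3 + X)*(6 + H) (a(H, X) = (6 + H)*(3 + X) = (3 + X)*(6 + H))
8*(43 + a(1, 5)) = 8*(43 + (18 + 3*1 + 6*5 + 1*5)) = 8*(43 + (18 + 3 + 30 + 5)) = 8*(43 + 56) = 8*99 = 792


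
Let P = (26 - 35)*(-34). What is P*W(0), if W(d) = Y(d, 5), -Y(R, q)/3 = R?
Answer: 0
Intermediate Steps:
Y(R, q) = -3*R
W(d) = -3*d
P = 306 (P = -9*(-34) = 306)
P*W(0) = 306*(-3*0) = 306*0 = 0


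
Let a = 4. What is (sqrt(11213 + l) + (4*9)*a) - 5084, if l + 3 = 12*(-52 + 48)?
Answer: -4940 + sqrt(11162) ≈ -4834.4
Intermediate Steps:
l = -51 (l = -3 + 12*(-52 + 48) = -3 + 12*(-4) = -3 - 48 = -51)
(sqrt(11213 + l) + (4*9)*a) - 5084 = (sqrt(11213 - 51) + (4*9)*4) - 5084 = (sqrt(11162) + 36*4) - 5084 = (sqrt(11162) + 144) - 5084 = (144 + sqrt(11162)) - 5084 = -4940 + sqrt(11162)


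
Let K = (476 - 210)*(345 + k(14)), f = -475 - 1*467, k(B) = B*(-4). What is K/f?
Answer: -38437/471 ≈ -81.607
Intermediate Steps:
k(B) = -4*B
f = -942 (f = -475 - 467 = -942)
K = 76874 (K = (476 - 210)*(345 - 4*14) = 266*(345 - 56) = 266*289 = 76874)
K/f = 76874/(-942) = 76874*(-1/942) = -38437/471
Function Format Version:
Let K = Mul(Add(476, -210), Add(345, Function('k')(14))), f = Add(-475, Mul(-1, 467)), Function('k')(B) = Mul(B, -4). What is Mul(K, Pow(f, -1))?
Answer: Rational(-38437, 471) ≈ -81.607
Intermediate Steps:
Function('k')(B) = Mul(-4, B)
f = -942 (f = Add(-475, -467) = -942)
K = 76874 (K = Mul(Add(476, -210), Add(345, Mul(-4, 14))) = Mul(266, Add(345, -56)) = Mul(266, 289) = 76874)
Mul(K, Pow(f, -1)) = Mul(76874, Pow(-942, -1)) = Mul(76874, Rational(-1, 942)) = Rational(-38437, 471)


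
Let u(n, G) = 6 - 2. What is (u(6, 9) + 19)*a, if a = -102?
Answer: -2346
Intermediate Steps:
u(n, G) = 4
(u(6, 9) + 19)*a = (4 + 19)*(-102) = 23*(-102) = -2346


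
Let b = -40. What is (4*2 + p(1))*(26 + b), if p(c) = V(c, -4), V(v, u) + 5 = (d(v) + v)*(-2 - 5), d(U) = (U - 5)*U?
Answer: -336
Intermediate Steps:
d(U) = U*(-5 + U) (d(U) = (-5 + U)*U = U*(-5 + U))
V(v, u) = -5 - 7*v - 7*v*(-5 + v) (V(v, u) = -5 + (v*(-5 + v) + v)*(-2 - 5) = -5 + (v + v*(-5 + v))*(-7) = -5 + (-7*v - 7*v*(-5 + v)) = -5 - 7*v - 7*v*(-5 + v))
p(c) = -5 - 7*c² + 28*c
(4*2 + p(1))*(26 + b) = (4*2 + (-5 - 7*1² + 28*1))*(26 - 40) = (8 + (-5 - 7*1 + 28))*(-14) = (8 + (-5 - 7 + 28))*(-14) = (8 + 16)*(-14) = 24*(-14) = -336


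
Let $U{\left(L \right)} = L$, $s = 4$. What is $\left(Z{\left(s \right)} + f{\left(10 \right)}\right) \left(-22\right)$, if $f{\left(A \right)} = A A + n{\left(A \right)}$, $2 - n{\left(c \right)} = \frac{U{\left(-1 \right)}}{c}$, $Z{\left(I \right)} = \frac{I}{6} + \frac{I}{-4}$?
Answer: $- \frac{33583}{15} \approx -2238.9$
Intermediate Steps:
$Z{\left(I \right)} = - \frac{I}{12}$ ($Z{\left(I \right)} = I \frac{1}{6} + I \left(- \frac{1}{4}\right) = \frac{I}{6} - \frac{I}{4} = - \frac{I}{12}$)
$n{\left(c \right)} = 2 + \frac{1}{c}$ ($n{\left(c \right)} = 2 - - \frac{1}{c} = 2 + \frac{1}{c}$)
$f{\left(A \right)} = 2 + \frac{1}{A} + A^{2}$ ($f{\left(A \right)} = A A + \left(2 + \frac{1}{A}\right) = A^{2} + \left(2 + \frac{1}{A}\right) = 2 + \frac{1}{A} + A^{2}$)
$\left(Z{\left(s \right)} + f{\left(10 \right)}\right) \left(-22\right) = \left(\left(- \frac{1}{12}\right) 4 + \left(2 + \frac{1}{10} + 10^{2}\right)\right) \left(-22\right) = \left(- \frac{1}{3} + \left(2 + \frac{1}{10} + 100\right)\right) \left(-22\right) = \left(- \frac{1}{3} + \frac{1021}{10}\right) \left(-22\right) = \frac{3053}{30} \left(-22\right) = - \frac{33583}{15}$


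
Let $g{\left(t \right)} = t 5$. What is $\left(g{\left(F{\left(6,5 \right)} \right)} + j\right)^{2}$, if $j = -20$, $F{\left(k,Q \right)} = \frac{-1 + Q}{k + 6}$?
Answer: $\frac{3025}{9} \approx 336.11$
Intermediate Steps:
$F{\left(k,Q \right)} = \frac{-1 + Q}{6 + k}$
$g{\left(t \right)} = 5 t$
$\left(g{\left(F{\left(6,5 \right)} \right)} + j\right)^{2} = \left(5 \frac{-1 + 5}{6 + 6} - 20\right)^{2} = \left(5 \cdot \frac{1}{12} \cdot 4 - 20\right)^{2} = \left(5 \cdot \frac{1}{3} - 20\right)^{2} = \left(\frac{5}{3} - 20\right)^{2} = \left(- \frac{55}{3}\right)^{2} = \frac{3025}{9}$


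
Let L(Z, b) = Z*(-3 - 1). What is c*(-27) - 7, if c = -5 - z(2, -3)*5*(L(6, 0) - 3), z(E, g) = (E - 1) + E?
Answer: -10807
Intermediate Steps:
z(E, g) = -1 + 2*E (z(E, g) = (-1 + E) + E = -1 + 2*E)
L(Z, b) = -4*Z (L(Z, b) = Z*(-4) = -4*Z)
c = 400 (c = -5 - (-1 + 2*2)*5*(-4*6 - 3) = -5 - (-1 + 4)*5*(-24 - 3) = -5 - 3*5*(-27) = -5 - 15*(-27) = -5 - 1*(-405) = -5 + 405 = 400)
c*(-27) - 7 = 400*(-27) - 7 = -10800 - 7 = -10807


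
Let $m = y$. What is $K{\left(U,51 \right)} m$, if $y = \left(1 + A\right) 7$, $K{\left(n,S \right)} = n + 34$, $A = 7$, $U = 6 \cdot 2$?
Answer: $2576$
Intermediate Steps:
$U = 12$
$K{\left(n,S \right)} = 34 + n$
$y = 56$ ($y = \left(1 + 7\right) 7 = 8 \cdot 7 = 56$)
$m = 56$
$K{\left(U,51 \right)} m = \left(34 + 12\right) 56 = 46 \cdot 56 = 2576$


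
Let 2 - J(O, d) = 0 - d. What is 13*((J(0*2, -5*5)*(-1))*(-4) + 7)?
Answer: -1105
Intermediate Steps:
J(O, d) = 2 + d (J(O, d) = 2 - (0 - d) = 2 - (-1)*d = 2 + d)
13*((J(0*2, -5*5)*(-1))*(-4) + 7) = 13*(((2 - 5*5)*(-1))*(-4) + 7) = 13*(((2 - 25)*(-1))*(-4) + 7) = 13*(-23*(-1)*(-4) + 7) = 13*(23*(-4) + 7) = 13*(-92 + 7) = 13*(-85) = -1105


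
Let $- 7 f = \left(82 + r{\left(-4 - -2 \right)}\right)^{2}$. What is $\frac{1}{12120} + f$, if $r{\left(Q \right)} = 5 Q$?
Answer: $- \frac{62830073}{84840} \approx -740.57$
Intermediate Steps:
$f = - \frac{5184}{7}$ ($f = - \frac{\left(82 + 5 \left(-4 - -2\right)\right)^{2}}{7} = - \frac{\left(82 + 5 \left(-4 + 2\right)\right)^{2}}{7} = - \frac{\left(82 + 5 \left(-2\right)\right)^{2}}{7} = - \frac{\left(82 - 10\right)^{2}}{7} = - \frac{72^{2}}{7} = \left(- \frac{1}{7}\right) 5184 = - \frac{5184}{7} \approx -740.57$)
$\frac{1}{12120} + f = \frac{1}{12120} - \frac{5184}{7} = - \frac{62830073}{84840}$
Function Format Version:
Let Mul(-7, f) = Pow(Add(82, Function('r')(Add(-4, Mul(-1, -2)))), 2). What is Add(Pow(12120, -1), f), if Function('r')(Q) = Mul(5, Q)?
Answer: Rational(-62830073, 84840) ≈ -740.57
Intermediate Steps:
f = Rational(-5184, 7) (f = Mul(Rational(-1, 7), Pow(Add(82, Mul(5, Add(-4, Mul(-1, -2)))), 2)) = Mul(Rational(-1, 7), Pow(Add(82, Mul(5, Add(-4, 2))), 2)) = Mul(Rational(-1, 7), Pow(Add(82, Mul(5, -2)), 2)) = Mul(Rational(-1, 7), Pow(Add(82, -10), 2)) = Mul(Rational(-1, 7), Pow(72, 2)) = Mul(Rational(-1, 7), 5184) = Rational(-5184, 7) ≈ -740.57)
Add(Pow(12120, -1), f) = Add(Pow(12120, -1), Rational(-5184, 7)) = Add(Rational(1, 12120), Rational(-5184, 7)) = Rational(-62830073, 84840)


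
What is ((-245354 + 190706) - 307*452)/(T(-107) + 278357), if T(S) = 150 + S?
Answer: -48353/69600 ≈ -0.69473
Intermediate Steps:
((-245354 + 190706) - 307*452)/(T(-107) + 278357) = ((-245354 + 190706) - 307*452)/((150 - 107) + 278357) = (-54648 - 138764)/(43 + 278357) = -193412/278400 = -193412*1/278400 = -48353/69600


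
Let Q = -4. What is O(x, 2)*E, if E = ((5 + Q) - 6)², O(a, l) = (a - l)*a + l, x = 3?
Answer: 125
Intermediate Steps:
O(a, l) = l + a*(a - l) (O(a, l) = a*(a - l) + l = l + a*(a - l))
E = 25 (E = ((5 - 4) - 6)² = (1 - 6)² = (-5)² = 25)
O(x, 2)*E = (2 + 3² - 1*3*2)*25 = (2 + 9 - 6)*25 = 5*25 = 125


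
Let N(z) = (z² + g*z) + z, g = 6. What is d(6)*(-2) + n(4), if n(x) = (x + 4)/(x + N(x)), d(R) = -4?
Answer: 49/6 ≈ 8.1667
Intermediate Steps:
N(z) = z² + 7*z (N(z) = (z² + 6*z) + z = z² + 7*z)
n(x) = (4 + x)/(x + x*(7 + x)) (n(x) = (x + 4)/(x + x*(7 + x)) = (4 + x)/(x + x*(7 + x)))
d(6)*(-2) + n(4) = -4*(-2) + (4 + 4)/(4*(8 + 4)) = 8 + (¼)*8/12 = 8 + (¼)*(1/12)*8 = 8 + ⅙ = 49/6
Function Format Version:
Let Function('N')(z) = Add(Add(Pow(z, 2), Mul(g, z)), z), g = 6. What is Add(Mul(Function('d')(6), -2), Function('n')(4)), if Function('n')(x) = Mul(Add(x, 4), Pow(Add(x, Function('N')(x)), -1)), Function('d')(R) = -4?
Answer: Rational(49, 6) ≈ 8.1667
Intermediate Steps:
Function('N')(z) = Add(Pow(z, 2), Mul(7, z)) (Function('N')(z) = Add(Add(Pow(z, 2), Mul(6, z)), z) = Add(Pow(z, 2), Mul(7, z)))
Function('n')(x) = Mul(Pow(Add(x, Mul(x, Add(7, x))), -1), Add(4, x)) (Function('n')(x) = Mul(Add(x, 4), Pow(Add(x, Mul(x, Add(7, x))), -1)) = Mul(Add(4, x), Pow(Add(x, Mul(x, Add(7, x))), -1)) = Mul(Pow(Add(x, Mul(x, Add(7, x))), -1), Add(4, x)))
Add(Mul(Function('d')(6), -2), Function('n')(4)) = Add(Mul(-4, -2), Mul(Pow(4, -1), Pow(Add(8, 4), -1), Add(4, 4))) = Add(8, Mul(Rational(1, 4), Pow(12, -1), 8)) = Add(8, Mul(Rational(1, 4), Rational(1, 12), 8)) = Add(8, Rational(1, 6)) = Rational(49, 6)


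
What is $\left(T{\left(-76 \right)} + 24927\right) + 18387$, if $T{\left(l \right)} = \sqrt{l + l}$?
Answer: $43314 + 2 i \sqrt{38} \approx 43314.0 + 12.329 i$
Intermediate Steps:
$T{\left(l \right)} = \sqrt{2} \sqrt{l}$ ($T{\left(l \right)} = \sqrt{2 l} = \sqrt{2} \sqrt{l}$)
$\left(T{\left(-76 \right)} + 24927\right) + 18387 = \left(\sqrt{2} \sqrt{-76} + 24927\right) + 18387 = \left(\sqrt{2} \cdot 2 i \sqrt{19} + 24927\right) + 18387 = \left(2 i \sqrt{38} + 24927\right) + 18387 = \left(24927 + 2 i \sqrt{38}\right) + 18387 = 43314 + 2 i \sqrt{38}$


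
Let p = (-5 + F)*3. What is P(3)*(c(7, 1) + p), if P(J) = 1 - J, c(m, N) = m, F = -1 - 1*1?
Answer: 28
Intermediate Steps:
F = -2 (F = -1 - 1 = -2)
p = -21 (p = (-5 - 2)*3 = -7*3 = -21)
P(3)*(c(7, 1) + p) = (1 - 1*3)*(7 - 21) = (1 - 3)*(-14) = -2*(-14) = 28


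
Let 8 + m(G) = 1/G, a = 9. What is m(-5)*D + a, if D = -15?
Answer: 132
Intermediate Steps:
m(G) = -8 + 1/G
m(-5)*D + a = (-8 + 1/(-5))*(-15) + 9 = (-8 - 1/5)*(-15) + 9 = -41/5*(-15) + 9 = 123 + 9 = 132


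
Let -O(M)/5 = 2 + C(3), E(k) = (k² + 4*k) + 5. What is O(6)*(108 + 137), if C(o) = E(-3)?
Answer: -4900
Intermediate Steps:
E(k) = 5 + k² + 4*k
C(o) = 2 (C(o) = 5 + (-3)² + 4*(-3) = 5 + 9 - 12 = 2)
O(M) = -20 (O(M) = -5*(2 + 2) = -5*4 = -20)
O(6)*(108 + 137) = -20*(108 + 137) = -20*245 = -4900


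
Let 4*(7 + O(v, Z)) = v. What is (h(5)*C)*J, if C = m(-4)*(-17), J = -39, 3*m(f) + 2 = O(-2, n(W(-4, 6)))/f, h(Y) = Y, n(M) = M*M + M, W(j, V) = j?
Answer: -1105/8 ≈ -138.13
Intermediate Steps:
n(M) = M + M² (n(M) = M² + M = M + M²)
O(v, Z) = -7 + v/4
m(f) = -⅔ - 5/(2*f) (m(f) = -⅔ + ((-7 + (¼)*(-2))/f)/3 = -⅔ + ((-7 - ½)/f)/3 = -⅔ + (-15/(2*f))/3 = -⅔ - 5/(2*f))
C = 17/24 (C = ((⅙)*(-15 - 4*(-4))/(-4))*(-17) = ((⅙)*(-¼)*(-15 + 16))*(-17) = ((⅙)*(-¼)*1)*(-17) = -1/24*(-17) = 17/24 ≈ 0.70833)
(h(5)*C)*J = (5*(17/24))*(-39) = (85/24)*(-39) = -1105/8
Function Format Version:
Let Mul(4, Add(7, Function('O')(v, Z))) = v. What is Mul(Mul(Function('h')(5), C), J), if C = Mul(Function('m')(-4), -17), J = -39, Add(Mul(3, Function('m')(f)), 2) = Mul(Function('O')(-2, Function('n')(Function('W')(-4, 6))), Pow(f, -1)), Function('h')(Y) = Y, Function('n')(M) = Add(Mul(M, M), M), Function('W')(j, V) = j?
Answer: Rational(-1105, 8) ≈ -138.13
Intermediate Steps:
Function('n')(M) = Add(M, Pow(M, 2)) (Function('n')(M) = Add(Pow(M, 2), M) = Add(M, Pow(M, 2)))
Function('O')(v, Z) = Add(-7, Mul(Rational(1, 4), v))
Function('m')(f) = Add(Rational(-2, 3), Mul(Rational(-5, 2), Pow(f, -1))) (Function('m')(f) = Add(Rational(-2, 3), Mul(Rational(1, 3), Mul(Add(-7, Mul(Rational(1, 4), -2)), Pow(f, -1)))) = Add(Rational(-2, 3), Mul(Rational(1, 3), Mul(Add(-7, Rational(-1, 2)), Pow(f, -1)))) = Add(Rational(-2, 3), Mul(Rational(1, 3), Mul(Rational(-15, 2), Pow(f, -1)))) = Add(Rational(-2, 3), Mul(Rational(-5, 2), Pow(f, -1))))
C = Rational(17, 24) (C = Mul(Mul(Rational(1, 6), Pow(-4, -1), Add(-15, Mul(-4, -4))), -17) = Mul(Mul(Rational(1, 6), Rational(-1, 4), Add(-15, 16)), -17) = Mul(Mul(Rational(1, 6), Rational(-1, 4), 1), -17) = Mul(Rational(-1, 24), -17) = Rational(17, 24) ≈ 0.70833)
Mul(Mul(Function('h')(5), C), J) = Mul(Mul(5, Rational(17, 24)), -39) = Mul(Rational(85, 24), -39) = Rational(-1105, 8)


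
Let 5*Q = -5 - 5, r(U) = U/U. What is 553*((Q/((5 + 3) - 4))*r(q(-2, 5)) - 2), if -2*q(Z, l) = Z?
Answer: -2765/2 ≈ -1382.5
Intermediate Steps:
q(Z, l) = -Z/2
r(U) = 1
Q = -2 (Q = (-5 - 5)/5 = (1/5)*(-10) = -2)
553*((Q/((5 + 3) - 4))*r(q(-2, 5)) - 2) = 553*(-2/((5 + 3) - 4)*1 - 2) = 553*(-2/(8 - 4)*1 - 2) = 553*(-2/4*1 - 2) = 553*(-2*1/4*1 - 2) = 553*(-1/2*1 - 2) = 553*(-1/2 - 2) = 553*(-5/2) = -2765/2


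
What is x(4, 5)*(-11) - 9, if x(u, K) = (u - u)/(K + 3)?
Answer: -9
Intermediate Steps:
x(u, K) = 0 (x(u, K) = 0/(3 + K) = 0)
x(4, 5)*(-11) - 9 = 0*(-11) - 9 = 0 - 9 = -9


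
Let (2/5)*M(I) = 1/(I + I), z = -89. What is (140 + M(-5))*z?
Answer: -49751/4 ≈ -12438.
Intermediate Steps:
M(I) = 5/(4*I) (M(I) = 5/(2*(I + I)) = 5/(2*((2*I))) = 5*(1/(2*I))/2 = 5/(4*I))
(140 + M(-5))*z = (140 + (5/4)/(-5))*(-89) = (140 + (5/4)*(-⅕))*(-89) = (140 - ¼)*(-89) = (559/4)*(-89) = -49751/4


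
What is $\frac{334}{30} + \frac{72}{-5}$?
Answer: $- \frac{49}{15} \approx -3.2667$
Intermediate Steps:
$\frac{334}{30} + \frac{72}{-5} = 334 \cdot \frac{1}{30} + 72 \left(- \frac{1}{5}\right) = \frac{167}{15} - \frac{72}{5} = - \frac{49}{15}$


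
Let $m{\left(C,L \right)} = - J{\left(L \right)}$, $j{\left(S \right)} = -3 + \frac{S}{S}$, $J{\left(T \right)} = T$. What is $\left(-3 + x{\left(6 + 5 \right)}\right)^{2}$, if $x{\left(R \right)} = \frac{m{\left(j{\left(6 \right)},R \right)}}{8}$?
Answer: $\frac{1225}{64} \approx 19.141$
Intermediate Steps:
$j{\left(S \right)} = -2$ ($j{\left(S \right)} = -3 + 1 = -2$)
$m{\left(C,L \right)} = - L$
$x{\left(R \right)} = - \frac{R}{8}$ ($x{\left(R \right)} = \frac{\left(-1\right) R}{8} = - R \frac{1}{8} = - \frac{R}{8}$)
$\left(-3 + x{\left(6 + 5 \right)}\right)^{2} = \left(-3 - \frac{6 + 5}{8}\right)^{2} = \left(-3 - \frac{11}{8}\right)^{2} = \left(- \frac{35}{8}\right)^{2} = \frac{1225}{64}$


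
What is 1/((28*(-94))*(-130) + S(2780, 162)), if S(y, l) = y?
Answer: 1/344940 ≈ 2.8991e-6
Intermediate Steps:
1/((28*(-94))*(-130) + S(2780, 162)) = 1/((28*(-94))*(-130) + 2780) = 1/(-2632*(-130) + 2780) = 1/(342160 + 2780) = 1/344940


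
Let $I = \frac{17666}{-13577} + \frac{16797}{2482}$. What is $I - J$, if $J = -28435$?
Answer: $\frac{958390077447}{33698114} \approx 28440.0$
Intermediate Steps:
$I = \frac{184205857}{33698114}$ ($I = 17666 \left(- \frac{1}{13577}\right) + 16797 \cdot \frac{1}{2482} = - \frac{17666}{13577} + \frac{16797}{2482} = \frac{184205857}{33698114} \approx 5.4664$)
$I - J = \frac{184205857}{33698114} - -28435 = \frac{184205857}{33698114} + 28435 = \frac{958390077447}{33698114}$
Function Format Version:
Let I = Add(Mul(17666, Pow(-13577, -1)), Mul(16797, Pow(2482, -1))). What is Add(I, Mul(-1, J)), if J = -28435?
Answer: Rational(958390077447, 33698114) ≈ 28440.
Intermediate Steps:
I = Rational(184205857, 33698114) (I = Add(Mul(17666, Rational(-1, 13577)), Mul(16797, Rational(1, 2482))) = Add(Rational(-17666, 13577), Rational(16797, 2482)) = Rational(184205857, 33698114) ≈ 5.4664)
Add(I, Mul(-1, J)) = Add(Rational(184205857, 33698114), Mul(-1, -28435)) = Add(Rational(184205857, 33698114), 28435) = Rational(958390077447, 33698114)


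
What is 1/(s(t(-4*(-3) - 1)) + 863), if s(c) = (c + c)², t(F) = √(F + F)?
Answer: 1/951 ≈ 0.0010515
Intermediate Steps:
t(F) = √2*√F (t(F) = √(2*F) = √2*√F)
s(c) = 4*c² (s(c) = (2*c)² = 4*c²)
1/(s(t(-4*(-3) - 1)) + 863) = 1/(4*(√2*√(-4*(-3) - 1))² + 863) = 1/(4*(√2*√(12 - 1))² + 863) = 1/(4*(√2*√11)² + 863) = 1/(4*(√22)² + 863) = 1/(4*22 + 863) = 1/(88 + 863) = 1/951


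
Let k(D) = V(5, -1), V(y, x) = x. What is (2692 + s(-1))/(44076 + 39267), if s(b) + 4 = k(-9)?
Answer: 2687/83343 ≈ 0.032240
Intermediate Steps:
k(D) = -1
s(b) = -5 (s(b) = -4 - 1 = -5)
(2692 + s(-1))/(44076 + 39267) = (2692 - 5)/(44076 + 39267) = 2687/83343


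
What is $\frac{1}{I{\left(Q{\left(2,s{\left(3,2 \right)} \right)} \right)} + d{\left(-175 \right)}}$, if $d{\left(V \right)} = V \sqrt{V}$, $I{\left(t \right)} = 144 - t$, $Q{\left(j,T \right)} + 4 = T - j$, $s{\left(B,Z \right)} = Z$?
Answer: $\frac{148}{5381279} + \frac{875 i \sqrt{7}}{5381279} \approx 2.7503 \cdot 10^{-5} + 0.0004302 i$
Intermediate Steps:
$Q{\left(j,T \right)} = -4 + T - j$ ($Q{\left(j,T \right)} = -4 + \left(T - j\right) = -4 + T - j$)
$d{\left(V \right)} = V^{\frac{3}{2}}$
$\frac{1}{I{\left(Q{\left(2,s{\left(3,2 \right)} \right)} \right)} + d{\left(-175 \right)}} = \frac{1}{\left(144 - \left(-4 + 2 - 2\right)\right) + \left(-175\right)^{\frac{3}{2}}} = \frac{1}{\left(144 - \left(-4 + 2 - 2\right)\right) - 875 i \sqrt{7}} = \frac{1}{\left(144 - -4\right) - 875 i \sqrt{7}} = \frac{1}{\left(144 + 4\right) - 875 i \sqrt{7}} = \frac{1}{148 - 875 i \sqrt{7}}$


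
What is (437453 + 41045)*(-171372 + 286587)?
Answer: 55130147070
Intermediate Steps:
(437453 + 41045)*(-171372 + 286587) = 478498*115215 = 55130147070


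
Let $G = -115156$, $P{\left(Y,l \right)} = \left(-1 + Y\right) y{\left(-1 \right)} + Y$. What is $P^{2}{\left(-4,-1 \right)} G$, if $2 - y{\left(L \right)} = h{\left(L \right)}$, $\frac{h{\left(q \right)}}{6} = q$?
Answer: $-222942016$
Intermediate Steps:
$h{\left(q \right)} = 6 q$
$y{\left(L \right)} = 2 - 6 L$
$P{\left(Y,l \right)} = -8 + 9 Y$ ($P{\left(Y,l \right)} = \left(-1 + Y\right) \left(2 - -6\right) + Y = \left(-1 + Y\right) \left(2 + 6\right) + Y = \left(-1 + Y\right) 8 + Y = \left(-8 + 8 Y\right) + Y = -8 + 9 Y$)
$P^{2}{\left(-4,-1 \right)} G = \left(-8 + 9 \left(-4\right)\right)^{2} \left(-115156\right) = \left(-8 - 36\right)^{2} \left(-115156\right) = \left(-44\right)^{2} \left(-115156\right) = 1936 \left(-115156\right) = -222942016$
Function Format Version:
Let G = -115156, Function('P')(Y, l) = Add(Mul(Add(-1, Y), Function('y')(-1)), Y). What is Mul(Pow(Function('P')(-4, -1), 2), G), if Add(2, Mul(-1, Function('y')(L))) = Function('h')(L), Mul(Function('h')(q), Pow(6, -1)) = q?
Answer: -222942016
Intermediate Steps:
Function('h')(q) = Mul(6, q)
Function('y')(L) = Add(2, Mul(-6, L)) (Function('y')(L) = Add(2, Mul(-1, Mul(6, L))) = Add(2, Mul(-6, L)))
Function('P')(Y, l) = Add(-8, Mul(9, Y)) (Function('P')(Y, l) = Add(Mul(Add(-1, Y), Add(2, Mul(-6, -1))), Y) = Add(Mul(Add(-1, Y), Add(2, 6)), Y) = Add(Mul(Add(-1, Y), 8), Y) = Add(Add(-8, Mul(8, Y)), Y) = Add(-8, Mul(9, Y)))
Mul(Pow(Function('P')(-4, -1), 2), G) = Mul(Pow(Add(-8, Mul(9, -4)), 2), -115156) = Mul(Pow(Add(-8, -36), 2), -115156) = Mul(Pow(-44, 2), -115156) = Mul(1936, -115156) = -222942016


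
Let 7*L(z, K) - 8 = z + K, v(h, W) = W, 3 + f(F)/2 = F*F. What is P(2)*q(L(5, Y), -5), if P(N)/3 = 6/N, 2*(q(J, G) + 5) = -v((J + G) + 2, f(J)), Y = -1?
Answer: -2178/49 ≈ -44.449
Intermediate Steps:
f(F) = -6 + 2*F**2 (f(F) = -6 + 2*(F*F) = -6 + 2*F**2)
L(z, K) = 8/7 + K/7 + z/7 (L(z, K) = 8/7 + (z + K)/7 = 8/7 + (K + z)/7 = 8/7 + (K/7 + z/7) = 8/7 + K/7 + z/7)
q(J, G) = -2 - J**2 (q(J, G) = -5 + (-(-6 + 2*J**2))/2 = -5 + (6 - 2*J**2)/2 = -5 + (3 - J**2) = -2 - J**2)
P(N) = 18/N (P(N) = 3*(6/N) = 18/N)
P(2)*q(L(5, Y), -5) = (18/2)*(-2 - (8/7 + (1/7)*(-1) + (1/7)*5)**2) = (18*(1/2))*(-2 - (8/7 - 1/7 + 5/7)**2) = 9*(-2 - (12/7)**2) = 9*(-2 - 1*144/49) = 9*(-2 - 144/49) = 9*(-242/49) = -2178/49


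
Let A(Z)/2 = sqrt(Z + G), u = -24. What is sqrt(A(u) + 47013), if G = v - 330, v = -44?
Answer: sqrt(47013 + 2*I*sqrt(398)) ≈ 216.82 + 0.092*I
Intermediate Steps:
G = -374 (G = -44 - 330 = -374)
A(Z) = 2*sqrt(-374 + Z) (A(Z) = 2*sqrt(Z - 374) = 2*sqrt(-374 + Z))
sqrt(A(u) + 47013) = sqrt(2*sqrt(-374 - 24) + 47013) = sqrt(2*sqrt(-398) + 47013) = sqrt(2*(I*sqrt(398)) + 47013) = sqrt(2*I*sqrt(398) + 47013) = sqrt(47013 + 2*I*sqrt(398))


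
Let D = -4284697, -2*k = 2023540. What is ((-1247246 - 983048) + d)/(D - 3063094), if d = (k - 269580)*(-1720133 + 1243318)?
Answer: -610964669956/7347791 ≈ -83149.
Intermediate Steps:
k = -1011770 (k = -½*2023540 = -1011770)
d = 610966900250 (d = (-1011770 - 269580)*(-1720133 + 1243318) = -1281350*(-476815) = 610966900250)
((-1247246 - 983048) + d)/(D - 3063094) = ((-1247246 - 983048) + 610966900250)/(-4284697 - 3063094) = (-2230294 + 610966900250)/(-7347791) = 610964669956*(-1/7347791) = -610964669956/7347791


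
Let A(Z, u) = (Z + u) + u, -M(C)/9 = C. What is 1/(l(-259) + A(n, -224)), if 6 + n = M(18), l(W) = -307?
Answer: -1/923 ≈ -0.0010834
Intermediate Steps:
M(C) = -9*C
n = -168 (n = -6 - 9*18 = -6 - 162 = -168)
A(Z, u) = Z + 2*u
1/(l(-259) + A(n, -224)) = 1/(-307 + (-168 + 2*(-224))) = 1/(-307 + (-168 - 448)) = 1/(-307 - 616) = 1/(-923) = -1/923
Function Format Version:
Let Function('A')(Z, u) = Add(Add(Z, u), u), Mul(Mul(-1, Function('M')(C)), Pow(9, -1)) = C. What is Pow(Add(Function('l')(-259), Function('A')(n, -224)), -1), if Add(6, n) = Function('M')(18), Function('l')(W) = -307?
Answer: Rational(-1, 923) ≈ -0.0010834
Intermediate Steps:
Function('M')(C) = Mul(-9, C)
n = -168 (n = Add(-6, Mul(-9, 18)) = Add(-6, -162) = -168)
Function('A')(Z, u) = Add(Z, Mul(2, u))
Pow(Add(Function('l')(-259), Function('A')(n, -224)), -1) = Pow(Add(-307, Add(-168, Mul(2, -224))), -1) = Pow(Add(-307, Add(-168, -448)), -1) = Pow(Add(-307, -616), -1) = Pow(-923, -1) = Rational(-1, 923)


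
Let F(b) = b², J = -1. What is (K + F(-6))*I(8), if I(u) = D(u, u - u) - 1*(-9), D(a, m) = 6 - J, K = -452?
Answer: -6656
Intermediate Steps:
D(a, m) = 7 (D(a, m) = 6 - 1*(-1) = 6 + 1 = 7)
I(u) = 16 (I(u) = 7 - 1*(-9) = 7 + 9 = 16)
(K + F(-6))*I(8) = (-452 + (-6)²)*16 = (-452 + 36)*16 = -416*16 = -6656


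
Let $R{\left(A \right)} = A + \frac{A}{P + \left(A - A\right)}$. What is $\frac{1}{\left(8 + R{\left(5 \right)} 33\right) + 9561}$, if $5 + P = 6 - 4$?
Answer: $\frac{1}{9679} \approx 0.00010332$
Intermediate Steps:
$P = -3$ ($P = -5 + \left(6 - 4\right) = -5 + 2 = -3$)
$R{\left(A \right)} = \frac{2 A}{3}$ ($R{\left(A \right)} = A + \frac{A}{-3 + \left(A - A\right)} = A + \frac{A}{-3 + 0} = A + \frac{A}{-3} = A - \frac{A}{3} = \frac{2 A}{3}$)
$\frac{1}{\left(8 + R{\left(5 \right)} 33\right) + 9561} = \frac{1}{\left(8 + \frac{2}{3} \cdot 5 \cdot 33\right) + 9561} = \frac{1}{\left(8 + \frac{10}{3} \cdot 33\right) + 9561} = \frac{1}{\left(8 + 110\right) + 9561} = \frac{1}{118 + 9561} = \frac{1}{9679}$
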